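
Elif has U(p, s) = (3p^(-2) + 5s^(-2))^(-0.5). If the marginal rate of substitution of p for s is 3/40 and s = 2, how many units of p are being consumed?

For CES with ρ = -2, MRS = (3/5)·(s/p)^3.
Setting (3/5)·(2/p)^3 = 3/40 gives (2/p)^3 = 0.125, so 2/p = 0.5 and p = 4.

p = 4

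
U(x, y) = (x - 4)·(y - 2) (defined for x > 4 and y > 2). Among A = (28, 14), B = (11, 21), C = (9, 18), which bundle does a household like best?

Evaluate utility at each bundle:
U(A) = 288.
U(B) = 133.
U(C) = 80.
Highest utility is A, so A ≻ B ≻ C.

Bundle A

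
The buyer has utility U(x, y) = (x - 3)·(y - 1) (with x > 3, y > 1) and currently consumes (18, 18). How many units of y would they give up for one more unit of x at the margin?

MU_x = (y−1), MU_y = (x−3).
MRS = (y−1)/(x−3).
At (18, 18): MRS = 17/15.
That is, one extra unit of x is worth 17/15 units of y at the margin.

MRS = 17/15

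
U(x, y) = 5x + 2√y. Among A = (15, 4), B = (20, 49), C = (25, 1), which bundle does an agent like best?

Bundle C

Evaluate utility at each bundle:
U(A) = 79.000.
U(B) = 114.000.
U(C) = 127.000.
Highest utility is C, so C ≻ B ≻ A.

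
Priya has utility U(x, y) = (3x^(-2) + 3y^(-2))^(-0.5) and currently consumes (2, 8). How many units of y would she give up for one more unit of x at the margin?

For CES with ρ = -2, MRS = (y/x)^3.
At (2, 8): MRS = 64.
So at (2, 8) the consumer would give up 64 units of y for one more unit of x.

MRS = 64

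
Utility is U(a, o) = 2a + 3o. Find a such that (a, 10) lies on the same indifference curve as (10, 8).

U(10, 8) = 44.
Set U(a, 10) = 44 and solve.
2a + 3·10 = 44 ⇒ 2a = 14 ⇒ a = 7.
Check: U(7, 10) = 44.

a = 7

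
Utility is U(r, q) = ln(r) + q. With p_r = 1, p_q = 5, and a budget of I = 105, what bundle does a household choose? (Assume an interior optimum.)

r* = 5, q* = 20

MU_r = 1/r, MU_q = 1.
MRS = 1/r ÷ 1.
Tangency: set MRS = p_r/p_q = 1/5 = 0.2.
MRS depends only on r: 1/r = 0.2 ⇒ r* = 1/0.2 = 5.
From the budget, 5·q = 105 − 1·5 = 100, so q* = 20.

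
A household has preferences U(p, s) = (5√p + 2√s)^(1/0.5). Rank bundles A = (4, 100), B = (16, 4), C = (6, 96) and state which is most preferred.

Evaluate utility at each bundle:
U(A) = 900.000.
U(B) = 576.000.
U(C) = 1014.000.
Highest utility is C, so C ≻ A ≻ B.

Bundle C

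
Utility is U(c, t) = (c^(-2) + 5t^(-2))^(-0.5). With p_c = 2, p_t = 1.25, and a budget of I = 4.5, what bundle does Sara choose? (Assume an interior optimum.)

For CES with ρ = -2, MRS = (1/5)·(t/c)^3.
Tangency: set MRS = p_c/p_t = 2/1.25 = 1.6.
So (t/c)^3 = 8; taking the cube root, t/c = 2, i.e. t = 2·c.
Substitute into the budget 2·c + 1.25·t = 4.5: 4.5·c = 4.5, so c* = 1 and t* = 2·1 = 2.

c* = 1, t* = 2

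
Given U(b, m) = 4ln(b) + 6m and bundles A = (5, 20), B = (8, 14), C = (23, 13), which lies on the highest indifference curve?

Bundle A

Evaluate utility at each bundle:
U(A) = 126.438.
U(B) = 92.318.
U(C) = 90.542.
Highest utility is A, so A ≻ B ≻ C.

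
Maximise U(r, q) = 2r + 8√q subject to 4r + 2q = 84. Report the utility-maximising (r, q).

r* = 13, q* = 16

MU_r = 2, MU_q = 8/(2√q).
MRS = 2 ÷ (8/(2√q)).
Tangency: set MRS = p_r/p_q = 4/2 = 2.
MRS depends only on q: 0.5·√q = 2 ⇒ √q = 2/0.5 = 4 ⇒ q* = 16.
From the budget, 4·r = 84 − 2·16 = 52, so r* = 13.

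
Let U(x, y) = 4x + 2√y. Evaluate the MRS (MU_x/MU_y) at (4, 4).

MU_x = 4, MU_y = 2/(2√y).
MRS = 4 ÷ (2/(2√y)).
At (4, 4): MRS = 8.
So at (4, 4) the consumer would give up 8 units of y for one more unit of x.

MRS = 8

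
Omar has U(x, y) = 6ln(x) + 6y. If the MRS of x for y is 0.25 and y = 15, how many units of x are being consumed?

MU_x = 6/x, MU_y = 6.
MRS = 6/x ÷ 6.
MRS depends only on x: 1/x = 0.25 ⇒ x = 1/0.25 = 4.

x = 4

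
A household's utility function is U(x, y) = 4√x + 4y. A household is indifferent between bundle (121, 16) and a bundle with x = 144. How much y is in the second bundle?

y = 15

U(121, 16) = 108.
Set U(144, y) = 108 and solve.
With x = 144: √144 = 12, so 4y = 108 − 4·12 = 60 and y = 15.
Check: U(144, 15) = 108.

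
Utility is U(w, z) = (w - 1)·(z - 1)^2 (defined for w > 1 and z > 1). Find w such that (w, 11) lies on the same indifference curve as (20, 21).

U(20, 21) = 7600.
Set U(w, 11) = 7600 and solve.
With z = 11: (11 − 1)^2 = 100, so (w − 1) = 7600/100 = 76.
So w = 1 + 76 = 77.
Check: U(77, 11) = 7600.

w = 77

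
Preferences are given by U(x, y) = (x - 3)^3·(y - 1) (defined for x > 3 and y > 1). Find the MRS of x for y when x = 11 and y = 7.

MRS = 2.25

MU_x = 3·(x−3)^2·(y−1), MU_y = (x−3)^3.
MRS = (3/1)·(y−1)/(x−3).
At (11, 7): MRS = 2.25.
That is, one extra unit of x is worth 2.25 units of y at the margin.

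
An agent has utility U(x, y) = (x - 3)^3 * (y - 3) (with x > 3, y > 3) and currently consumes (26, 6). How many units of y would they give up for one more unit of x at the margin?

MRS = 9/23

MU_x = 3·(x−3)^2·(y−3), MU_y = (x−3)^3.
MRS = (3/1)·(y−3)/(x−3).
At (26, 6): MRS = 9/23.
The indifference curve has slope −9/23 at this bundle.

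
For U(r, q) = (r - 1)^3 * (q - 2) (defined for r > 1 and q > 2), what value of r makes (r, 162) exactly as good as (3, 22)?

r = 2

U(3, 22) = 160.
Set U(r, 162) = 160 and solve.
With q = 162: (162 − 2) = 160, so (r − 1)^3 = 160/160 = 1.
Taking the cube root (with r > 1): r − 1 = 1, so r = 2.
Check: U(2, 162) = 160.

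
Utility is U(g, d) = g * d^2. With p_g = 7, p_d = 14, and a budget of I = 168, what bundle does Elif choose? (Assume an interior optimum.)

MU_g = d^2 and MU_d = 2·g·d.
MRS = MU_g/MU_d = (1/2)·d/g.
Tangency: set MRS = p_g/p_d = 7/14 = 0.5.
So (1/2)·d/g = 0.5, i.e. d = g.
Substitute into the budget 7·g + 14·d = 168: 21·g = 168, so g* = 8.
Then d* = 8.

g* = 8, d* = 8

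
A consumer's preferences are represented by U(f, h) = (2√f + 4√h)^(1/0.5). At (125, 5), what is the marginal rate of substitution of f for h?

MRS = 0.1

For CES with ρ = 0.5, MRS = (2/4)·√(h/f).
At (125, 5): MRS = 0.1.
So at (125, 5) the consumer would give up 0.1 units of h for one more unit of f.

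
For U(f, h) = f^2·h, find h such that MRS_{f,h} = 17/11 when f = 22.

MU_f = 2·f·h and MU_h = f^2.
MRS = MU_f/MU_h = (2/1)·h/f.
Substitute f = 22: MRS = h/11. Setting h/11 = 17/11 gives h = (17/11)·11 = 17.

h = 17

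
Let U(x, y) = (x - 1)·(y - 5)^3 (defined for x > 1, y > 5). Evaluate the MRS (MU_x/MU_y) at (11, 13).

MRS = 4/15

MU_x = (y−5)^3, MU_y = 3·(x−1)·(y−5)^2.
MRS = (1/3)·(y−5)/(x−1).
At (11, 13): MRS = 4/15.
That is, one extra unit of x is worth 4/15 units of y at the margin.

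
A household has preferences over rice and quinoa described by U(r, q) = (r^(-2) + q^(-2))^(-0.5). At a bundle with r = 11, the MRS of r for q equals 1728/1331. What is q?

For CES with ρ = -2, MRS = (q/r)^3.
Setting (q/11)^3 = 1728/1331 gives q/11 = 12/11 and q = 12.

q = 12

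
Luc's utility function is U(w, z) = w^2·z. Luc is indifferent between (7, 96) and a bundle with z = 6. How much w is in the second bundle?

w = 28

U(7, 96) = 4704.
Set U(w, 6) = 4704 and solve.
With z = 6: w^2 = 4704/6 = 784; taking the square root, w = 28.
Check: U(28, 6) = 4704.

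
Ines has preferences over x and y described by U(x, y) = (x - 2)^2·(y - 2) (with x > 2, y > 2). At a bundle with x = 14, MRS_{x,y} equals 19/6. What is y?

MU_x = 2·(x−2)·(y−2), MU_y = (x−2)^2.
MRS = (2/1)·(y−2)/(x−2).
Substitute x = 14: MRS = (y − 2)/6. Setting this equal to 19/6 gives y − 2 = (19/6)·6 = 19, so y = 21.

y = 21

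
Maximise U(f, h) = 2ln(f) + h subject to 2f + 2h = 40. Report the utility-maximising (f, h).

MU_f = 2/f, MU_h = 1.
MRS = 2/f ÷ 1.
Tangency: set MRS = p_f/p_h = 2/2 = 1.
MRS depends only on f: 2/f = 1 ⇒ f* = 2/1 = 2.
From the budget, 2·h = 40 − 2·2 = 36, so h* = 18.

f* = 2, h* = 18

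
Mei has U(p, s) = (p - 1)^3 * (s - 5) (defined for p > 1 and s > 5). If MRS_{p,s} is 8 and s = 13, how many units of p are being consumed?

p = 4

MU_p = 3·(p−1)^2·(s−5), MU_s = (p−1)^3.
MRS = (3/1)·(s−5)/(p−1).
Substitute s = 13: MRS = 24/(p − 1). Setting this equal to 8 gives p − 1 = 24/8 = 3, so p = 4.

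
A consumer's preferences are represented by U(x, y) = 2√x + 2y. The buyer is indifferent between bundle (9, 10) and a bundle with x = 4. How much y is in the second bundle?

U(9, 10) = 26.
Set U(4, y) = 26 and solve.
With x = 4: √4 = 2, so 2y = 26 − 2·2 = 22 and y = 11.
Check: U(4, 11) = 26.

y = 11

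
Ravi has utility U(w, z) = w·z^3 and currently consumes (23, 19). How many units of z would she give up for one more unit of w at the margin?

MRS = 19/69

MU_w = z^3 and MU_z = 3·w·z^2.
MRS = MU_w/MU_z = (1/3)·z/w.
At (23, 19): MRS = 19/69.
The indifference curve has slope −19/69 at this bundle.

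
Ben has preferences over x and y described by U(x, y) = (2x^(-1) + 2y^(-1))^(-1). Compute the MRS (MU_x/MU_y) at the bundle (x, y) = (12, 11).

For CES with ρ = -1, MRS = (y/x)^2.
At (12, 11): MRS = 121/144.
The indifference curve has slope −121/144 at this bundle.

MRS = 121/144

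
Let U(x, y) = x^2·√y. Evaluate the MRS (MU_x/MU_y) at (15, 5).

MU_x = 2·x·√y and MU_y = 0.5·x^2·y^(-0.5).
MRS = MU_x/MU_y = (4)·y/x.
At (15, 5): MRS = 4/3.
So at (15, 5) the consumer would give up 4/3 units of y for one more unit of x.

MRS = 4/3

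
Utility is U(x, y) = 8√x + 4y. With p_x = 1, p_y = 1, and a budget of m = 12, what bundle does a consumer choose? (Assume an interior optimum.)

MU_x = 8/(2√x), MU_y = 4.
MRS = 8/(2√x) ÷ 4.
Tangency: set MRS = p_x/p_y = 1/1 = 1.
MRS depends only on x: 1/√x = 1 ⇒ √x = 1/1 = 1 ⇒ x* = 1.
From the budget, 1·y = 12 − 1·1 = 11, so y* = 11.

x* = 1, y* = 11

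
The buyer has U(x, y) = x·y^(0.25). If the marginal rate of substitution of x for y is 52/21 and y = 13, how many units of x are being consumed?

x = 21

MU_x = y^(0.25) and MU_y = 0.25·x·y^(-0.75).
MRS = MU_x/MU_y = (4)·y/x.
Substitute y = 13: MRS = 52/x. Setting 52/x = 52/21 gives x = 52/(52/21) = 21.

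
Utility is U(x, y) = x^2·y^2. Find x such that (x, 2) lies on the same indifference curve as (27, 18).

U(27, 18) = 236196.
Set U(x, 2) = 236196 and solve.
With y = 2: 2^2 = 4, so x^2 = 236196/4 = 59049; taking the square root, x = 243.
Check: U(243, 2) = 236196.

x = 243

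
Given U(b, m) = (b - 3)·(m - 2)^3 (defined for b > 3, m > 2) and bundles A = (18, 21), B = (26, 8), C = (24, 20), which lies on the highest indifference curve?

Evaluate utility at each bundle:
U(A) = 102885.
U(B) = 4968.
U(C) = 122472.
Highest utility is C, so C ≻ A ≻ B.

Bundle C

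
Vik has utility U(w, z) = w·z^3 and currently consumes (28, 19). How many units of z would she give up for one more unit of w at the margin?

MU_w = z^3 and MU_z = 3·w·z^2.
MRS = MU_w/MU_z = (1/3)·z/w.
At (28, 19): MRS = 19/84.
So at (28, 19) the consumer would give up 19/84 units of z for one more unit of w.

MRS = 19/84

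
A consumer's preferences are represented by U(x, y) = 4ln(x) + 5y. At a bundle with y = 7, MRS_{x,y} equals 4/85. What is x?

x = 17

MU_x = 4/x, MU_y = 5.
MRS = 4/x ÷ 5.
MRS depends only on x: 0.8/x = 4/85 ⇒ x = 0.8/(4/85) = 17.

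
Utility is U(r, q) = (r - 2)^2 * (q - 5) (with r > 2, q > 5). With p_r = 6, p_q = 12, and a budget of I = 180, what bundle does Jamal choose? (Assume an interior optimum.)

r* = 14, q* = 8

MU_r = 2·(r−2)·(q−5), MU_q = (r−2)^2.
MRS = (2/1)·(q−5)/(r−2).
Tangency: set MRS = p_r/p_q = 6/12 = 0.5.
So (2/1)·(q − 5)/(r − 2) = 0.5, i.e. (q − 5) = 0.25·(r − 2).
Rewrite the budget in excess-of-subsistence terms: 6·(r − 2) + 12·(q − 5) = 180 − 6·2 − 12·5 = 108.
Substituting, 9·(r − 2) = 108, so r − 2 = 12 and r* = 14.
Then q − 5 = 0.25·12 = 3, so q* = 8.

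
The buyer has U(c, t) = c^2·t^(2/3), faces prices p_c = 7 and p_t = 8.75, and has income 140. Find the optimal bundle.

c* = 15, t* = 4

MU_c = 2·c·t^(2/3) and MU_t = 2/3·c^2·t^(-1/3).
MRS = MU_c/MU_t = (3)·t/c.
Tangency: set MRS = p_c/p_t = 7/8.75 = 0.8.
So (3)·t/c = 0.8, i.e. t = (4/15)·c.
Substitute into the budget 7·c + 8.75·t = 140: (28/3)·c = 140, so c* = 15.
Then t* = (4/15)·15 = 4.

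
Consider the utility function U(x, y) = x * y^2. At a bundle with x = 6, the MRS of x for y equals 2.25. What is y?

y = 27

MU_x = y^2 and MU_y = 2·x·y.
MRS = MU_x/MU_y = (1/2)·y/x.
Substitute x = 6: MRS = y/12. Setting y/12 = 2.25 gives y = 2.25·12 = 27.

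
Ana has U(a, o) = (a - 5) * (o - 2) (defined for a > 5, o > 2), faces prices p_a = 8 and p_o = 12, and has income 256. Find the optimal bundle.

a* = 17, o* = 10

MU_a = (o−2), MU_o = (a−5).
MRS = (o−2)/(a−5).
Tangency: set MRS = p_a/p_o = 8/12 = 2/3.
So (o − 2)/(a − 5) = 2/3, i.e. (o − 2) = (2/3)·(a − 5).
Rewrite the budget in excess-of-subsistence terms: 8·(a − 5) + 12·(o − 2) = 256 − 8·5 − 12·2 = 192.
Substituting, 16·(a − 5) = 192, so a − 5 = 12 and a* = 17.
Then o − 2 = (2/3)·12 = 8, so o* = 10.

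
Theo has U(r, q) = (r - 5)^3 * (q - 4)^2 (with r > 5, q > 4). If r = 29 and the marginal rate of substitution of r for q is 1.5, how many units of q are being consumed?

q = 28

MU_r = 3·(r−5)^2·(q−4)^2, MU_q = 2·(r−5)^3·(q−4).
MRS = (3/2)·(q−4)/(r−5).
Substitute r = 29: MRS = (q − 4)/16. Setting this equal to 1.5 gives q − 4 = 1.5·16 = 24, so q = 28.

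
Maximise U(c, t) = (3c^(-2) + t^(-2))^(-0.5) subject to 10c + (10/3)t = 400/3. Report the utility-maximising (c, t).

c* = 10, t* = 10

For CES with ρ = -2, MRS = (3/1)·(t/c)^3.
Tangency: set MRS = p_c/p_t = 10/(10/3) = 3.
So (t/c)^3 = 1; taking the cube root, t/c = 1, i.e. t = c.
Substitute into the budget 10·c + (10/3)·t = 400/3: (40/3)·c = 400/3, so c* = 10 and t* = 10.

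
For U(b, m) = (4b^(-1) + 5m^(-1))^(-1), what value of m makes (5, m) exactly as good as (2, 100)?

U depends on (b, m) only through S = 4b^(-1) + 5m^(-1), so equal utility means equal S. At (2, 100): S = 2.05.
With b = 5: 4·5^(-1) = 0.8, so 5m^(-1) = 2.05 − 0.8 = 1.25, i.e. m^(-1) = 0.25.
Hence m = 1/0.25 = 4.
Check: U(5, 4) = 0.4878.

m = 4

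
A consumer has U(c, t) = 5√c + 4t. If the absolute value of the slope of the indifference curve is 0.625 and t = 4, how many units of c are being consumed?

MU_c = 5/(2√c), MU_t = 4.
MRS = 5/(2√c) ÷ 4.
MRS depends only on c: 0.625/√c = 0.625 ⇒ √c = 0.625/0.625 = 1 ⇒ c = 1.

c = 1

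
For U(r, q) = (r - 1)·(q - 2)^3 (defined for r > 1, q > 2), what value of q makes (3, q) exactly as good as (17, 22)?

U(17, 22) = 128000.
Set U(3, q) = 128000 and solve.
With r = 3: (3 − 1) = 2, so (q − 2)^3 = 128000/2 = 64000.
Taking the cube root (with q > 2): q − 2 = 40, so q = 42.
Check: U(3, 42) = 128000.

q = 42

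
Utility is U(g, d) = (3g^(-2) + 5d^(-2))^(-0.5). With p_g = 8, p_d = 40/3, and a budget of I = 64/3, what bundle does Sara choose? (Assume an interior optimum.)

For CES with ρ = -2, MRS = (3/5)·(d/g)^3.
Tangency: set MRS = p_g/p_d = 8/(40/3) = 0.6.
So (d/g)^3 = 1; taking the cube root, d/g = 1, i.e. d = g.
Substitute into the budget 8·g + (40/3)·d = 64/3: (64/3)·g = 64/3, so g* = 1 and d* = 1.

g* = 1, d* = 1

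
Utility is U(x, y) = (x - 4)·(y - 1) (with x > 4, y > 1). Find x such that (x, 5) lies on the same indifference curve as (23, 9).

U(23, 9) = 152.
Set U(x, 5) = 152 and solve.
With y = 5: (5 − 1) = 4, so (x − 4) = 152/4 = 38.
So x = 4 + 38 = 42.
Check: U(42, 5) = 152.

x = 42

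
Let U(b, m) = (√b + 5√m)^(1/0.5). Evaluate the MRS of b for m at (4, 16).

MRS = 0.4

For CES with ρ = 0.5, MRS = (1/5)·√(m/b).
At (4, 16): MRS = 0.4.
That is, one extra unit of b is worth 0.4 units of m at the margin.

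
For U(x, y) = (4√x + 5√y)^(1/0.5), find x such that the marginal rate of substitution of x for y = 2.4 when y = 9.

For CES with ρ = 0.5, MRS = (4/5)·√(y/x).
Setting (4/5)·√(9/x) = 2.4 gives √(9/x) = 3, so 9/x = 9 and x = 1.

x = 1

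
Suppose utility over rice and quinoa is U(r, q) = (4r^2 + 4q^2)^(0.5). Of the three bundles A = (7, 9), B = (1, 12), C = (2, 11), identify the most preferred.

Bundle B

Evaluate utility at each bundle:
U(A) = 22.804.
U(B) = 24.083.
U(C) = 22.361.
Highest utility is B, so B ≻ A ≻ C.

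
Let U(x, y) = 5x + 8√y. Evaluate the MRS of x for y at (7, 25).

MU_x = 5, MU_y = 8/(2√y).
MRS = 5 ÷ (8/(2√y)).
At (7, 25): MRS = 6.25.
That is, one extra unit of x is worth 6.25 units of y at the margin.

MRS = 6.25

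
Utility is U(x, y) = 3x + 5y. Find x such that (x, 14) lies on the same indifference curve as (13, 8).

U(13, 8) = 79.
Set U(x, 14) = 79 and solve.
3x + 5·14 = 79 ⇒ 3x = 9 ⇒ x = 3.
Check: U(3, 14) = 79.

x = 3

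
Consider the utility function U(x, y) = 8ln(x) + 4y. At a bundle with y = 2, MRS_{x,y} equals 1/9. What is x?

x = 18

MU_x = 8/x, MU_y = 4.
MRS = 8/x ÷ 4.
MRS depends only on x: 2/x = 1/9 ⇒ x = 2/(1/9) = 18.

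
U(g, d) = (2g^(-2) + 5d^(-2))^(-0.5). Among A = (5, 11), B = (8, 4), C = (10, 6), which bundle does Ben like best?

Bundle A

Evaluate utility at each bundle:
U(A) = 2.871.
U(B) = 1.706.
U(C) = 2.509.
Highest utility is A, so A ≻ C ≻ B.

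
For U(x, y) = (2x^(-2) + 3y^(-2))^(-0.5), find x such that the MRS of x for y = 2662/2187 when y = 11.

x = 9

For CES with ρ = -2, MRS = (2/3)·(y/x)^3.
Setting (2/3)·(11/x)^3 = 2662/2187 gives (11/x)^3 = 1331/729, so 11/x = 11/9 and x = 9.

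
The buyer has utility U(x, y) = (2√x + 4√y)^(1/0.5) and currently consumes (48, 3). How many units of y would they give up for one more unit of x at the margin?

For CES with ρ = 0.5, MRS = (2/4)·√(y/x).
At (48, 3): MRS = 0.125.
That is, one extra unit of x is worth 0.125 units of y at the margin.

MRS = 0.125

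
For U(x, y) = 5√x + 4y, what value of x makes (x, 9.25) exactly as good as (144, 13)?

U(144, 13) = 112.
Set U(x, 9.25) = 112 and solve.
With y = 9.25: 5√x = 112 − 4·9.25 = 75, so √x = 15 and x = 225.
Check: U(225, 9.25) = 112.

x = 225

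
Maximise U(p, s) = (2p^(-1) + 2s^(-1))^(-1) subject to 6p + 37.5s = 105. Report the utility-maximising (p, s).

p* = 5, s* = 2

For CES with ρ = -1, MRS = (s/p)^2.
Tangency: set MRS = p_p/p_s = 6/37.5 = 4/25.
So (s/p)^2 = 4/25; taking the square root, s/p = 0.4, i.e. s = 0.4·p.
Substitute into the budget 6·p + 37.5·s = 105: 21·p = 105, so p* = 5 and s* = 0.4·5 = 2.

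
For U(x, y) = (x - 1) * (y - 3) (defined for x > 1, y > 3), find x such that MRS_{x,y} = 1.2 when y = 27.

x = 21

MU_x = (y−3), MU_y = (x−1).
MRS = (y−3)/(x−1).
Substitute y = 27: MRS = 24/(x − 1). Setting this equal to 1.2 gives x − 1 = 24/1.2 = 20, so x = 21.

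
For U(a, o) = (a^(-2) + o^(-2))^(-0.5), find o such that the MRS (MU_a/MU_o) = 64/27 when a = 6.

o = 8

For CES with ρ = -2, MRS = (o/a)^3.
Setting (o/6)^3 = 64/27 gives o/6 = 4/3 and o = 8.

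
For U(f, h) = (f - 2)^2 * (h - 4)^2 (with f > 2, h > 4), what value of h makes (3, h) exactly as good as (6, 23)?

U(6, 23) = 5776.
Set U(3, h) = 5776 and solve.
With f = 3: (3 − 2)^2 = 1, so (h − 4)^2 = 5776/1 = 5776.
Taking the square root (with h > 4): h − 4 = 76, so h = 80.
Check: U(3, 80) = 5776.

h = 80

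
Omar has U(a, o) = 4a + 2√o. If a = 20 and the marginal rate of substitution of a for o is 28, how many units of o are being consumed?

o = 49

MU_a = 4, MU_o = 2/(2√o).
MRS = 4 ÷ (2/(2√o)).
MRS depends only on o: 4·√o = 28 ⇒ √o = 28/4 = 7 ⇒ o = 49.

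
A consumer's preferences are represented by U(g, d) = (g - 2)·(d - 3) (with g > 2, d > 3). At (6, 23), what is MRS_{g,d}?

MRS = 5

MU_g = (d−3), MU_d = (g−2).
MRS = (d−3)/(g−2).
At (6, 23): MRS = 5.
So at (6, 23) the consumer would give up 5 units of d for one more unit of g.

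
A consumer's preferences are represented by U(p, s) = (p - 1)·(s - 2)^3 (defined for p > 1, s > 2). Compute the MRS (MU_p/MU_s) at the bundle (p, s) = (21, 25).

MU_p = (s−2)^3, MU_s = 3·(p−1)·(s−2)^2.
MRS = (1/3)·(s−2)/(p−1).
At (21, 25): MRS = 23/60.
The indifference curve has slope −23/60 at this bundle.

MRS = 23/60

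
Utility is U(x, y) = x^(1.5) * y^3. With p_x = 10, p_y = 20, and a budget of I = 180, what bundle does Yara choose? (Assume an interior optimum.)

x* = 6, y* = 6

MU_x = 1.5·√x·y^3 and MU_y = 3·x^(1.5)·y^2.
MRS = MU_x/MU_y = (0.5)·y/x.
Tangency: set MRS = p_x/p_y = 10/20 = 0.5.
So (0.5)·y/x = 0.5, i.e. y = x.
Substitute into the budget 10·x + 20·y = 180: 30·x = 180, so x* = 6.
Then y* = 6.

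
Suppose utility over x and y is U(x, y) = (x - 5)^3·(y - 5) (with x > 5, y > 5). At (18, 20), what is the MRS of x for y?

MRS = 45/13

MU_x = 3·(x−5)^2·(y−5), MU_y = (x−5)^3.
MRS = (3/1)·(y−5)/(x−5).
At (18, 20): MRS = 45/13.
The indifference curve has slope −45/13 at this bundle.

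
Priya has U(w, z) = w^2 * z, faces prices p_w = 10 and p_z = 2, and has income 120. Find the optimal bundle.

w* = 8, z* = 20

MU_w = 2·w·z and MU_z = w^2.
MRS = MU_w/MU_z = (2/1)·z/w.
Tangency: set MRS = p_w/p_z = 10/2 = 5.
So (2/1)·z/w = 5, i.e. z = 2.5·w.
Substitute into the budget 10·w + 2·z = 120: 15·w = 120, so w* = 8.
Then z* = 2.5·8 = 20.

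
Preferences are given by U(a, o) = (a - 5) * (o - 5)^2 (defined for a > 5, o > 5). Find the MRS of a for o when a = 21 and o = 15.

MU_a = (o−5)^2, MU_o = 2·(a−5)·(o−5).
MRS = (1/2)·(o−5)/(a−5).
At (21, 15): MRS = 5/16.
So at (21, 15) the consumer would give up 5/16 units of o for one more unit of a.

MRS = 5/16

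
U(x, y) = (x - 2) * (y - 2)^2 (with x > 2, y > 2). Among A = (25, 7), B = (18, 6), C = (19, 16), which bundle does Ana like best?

Bundle C

Evaluate utility at each bundle:
U(A) = 575.
U(B) = 256.
U(C) = 3332.
Highest utility is C, so C ≻ A ≻ B.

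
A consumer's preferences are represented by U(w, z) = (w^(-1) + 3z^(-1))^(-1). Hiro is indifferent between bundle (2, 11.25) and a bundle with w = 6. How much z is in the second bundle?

U depends on (w, z) only through S = w^(-1) + 3z^(-1), so equal utility means equal S. At (2, 11.25): S = 23/30.
With w = 6: 6^(-1) = 1/6, so 3z^(-1) = 23/30 − 1/6 = 0.6, i.e. z^(-1) = 0.2.
Hence z = 1/0.2 = 5.
Check: U(6, 5) = 1.3043.

z = 5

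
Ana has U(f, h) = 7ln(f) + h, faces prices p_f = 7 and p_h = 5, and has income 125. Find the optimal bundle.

MU_f = 7/f, MU_h = 1.
MRS = 7/f ÷ 1.
Tangency: set MRS = p_f/p_h = 7/5 = 1.4.
MRS depends only on f: 7/f = 1.4 ⇒ f* = 7/1.4 = 5.
From the budget, 5·h = 125 − 7·5 = 90, so h* = 18.

f* = 5, h* = 18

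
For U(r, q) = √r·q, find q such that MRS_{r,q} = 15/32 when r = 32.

MU_r = 0.5·r^(-0.5)·q and MU_q = √r.
MRS = MU_r/MU_q = (0.5)·q/r.
Substitute r = 32: MRS = q/64. Setting q/64 = 15/32 gives q = (15/32)·64 = 30.

q = 30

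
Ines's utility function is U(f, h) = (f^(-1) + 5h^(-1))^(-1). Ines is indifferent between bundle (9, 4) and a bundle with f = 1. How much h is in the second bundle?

U depends on (f, h) only through S = f^(-1) + 5h^(-1), so equal utility means equal S. At (9, 4): S = 49/36.
With f = 1: 1^(-1) = 1, so 5h^(-1) = 49/36 − 1 = 13/36, i.e. h^(-1) = 13/180.
Hence h = 1/(13/180) = 180/13.
Check: U(1, 180/13) = 0.7347.

h = 180/13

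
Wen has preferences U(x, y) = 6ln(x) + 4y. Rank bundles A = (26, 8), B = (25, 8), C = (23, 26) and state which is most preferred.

Evaluate utility at each bundle:
U(A) = 51.549.
U(B) = 51.313.
U(C) = 122.813.
Highest utility is C, so C ≻ A ≻ B.

Bundle C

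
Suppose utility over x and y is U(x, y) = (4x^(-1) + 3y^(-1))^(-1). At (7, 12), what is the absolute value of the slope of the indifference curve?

MRS = 192/49

For CES with ρ = -1, MRS = (4/3)·(y/x)^2.
At (7, 12): MRS = 192/49.
That is, one extra unit of x is worth 192/49 units of y at the margin.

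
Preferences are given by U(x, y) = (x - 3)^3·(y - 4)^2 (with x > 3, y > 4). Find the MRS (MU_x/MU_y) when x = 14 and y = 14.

MU_x = 3·(x−3)^2·(y−4)^2, MU_y = 2·(x−3)^3·(y−4).
MRS = (3/2)·(y−4)/(x−3).
At (14, 14): MRS = 15/11.
The indifference curve has slope −15/11 at this bundle.

MRS = 15/11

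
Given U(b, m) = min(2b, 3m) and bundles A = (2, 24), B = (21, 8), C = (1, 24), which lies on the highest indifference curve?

Bundle B

Evaluate utility at each bundle:
U(A) = 4.
U(B) = 24.
U(C) = 2.
Highest utility is B, so B ≻ A ≻ C.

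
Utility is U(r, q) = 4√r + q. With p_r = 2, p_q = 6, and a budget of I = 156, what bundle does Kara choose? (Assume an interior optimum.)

MU_r = 4/(2√r), MU_q = 1.
MRS = 4/(2√r) ÷ 1.
Tangency: set MRS = p_r/p_q = 2/6 = 1/3.
MRS depends only on r: 2/√r = 1/3 ⇒ √r = 2/(1/3) = 6 ⇒ r* = 36.
From the budget, 6·q = 156 − 2·36 = 84, so q* = 14.

r* = 36, q* = 14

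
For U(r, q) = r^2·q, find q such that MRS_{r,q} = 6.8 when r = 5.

q = 17

MU_r = 2·r·q and MU_q = r^2.
MRS = MU_r/MU_q = (2/1)·q/r.
Substitute r = 5: MRS = q/2.5. Setting q/2.5 = 6.8 gives q = 6.8·2.5 = 17.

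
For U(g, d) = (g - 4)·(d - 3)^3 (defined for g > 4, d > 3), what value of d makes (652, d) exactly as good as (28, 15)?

d = 7

U(28, 15) = 41472.
Set U(652, d) = 41472 and solve.
With g = 652: (652 − 4) = 648, so (d − 3)^3 = 41472/648 = 64.
Taking the cube root (with d > 3): d − 3 = 4, so d = 7.
Check: U(652, 7) = 41472.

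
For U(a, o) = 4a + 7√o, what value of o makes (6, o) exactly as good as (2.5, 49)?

o = 25

U(2.5, 49) = 59.
Set U(6, o) = 59 and solve.
With a = 6: 7√o = 59 − 4·6 = 35, so √o = 5 and o = 25.
Check: U(6, 25) = 59.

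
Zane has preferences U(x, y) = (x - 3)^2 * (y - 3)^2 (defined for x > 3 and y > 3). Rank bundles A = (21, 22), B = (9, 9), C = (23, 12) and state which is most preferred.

Evaluate utility at each bundle:
U(A) = 116964.
U(B) = 1296.
U(C) = 32400.
Highest utility is A, so A ≻ C ≻ B.

Bundle A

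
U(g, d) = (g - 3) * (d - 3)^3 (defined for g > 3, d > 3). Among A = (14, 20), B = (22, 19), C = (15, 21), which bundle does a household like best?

Bundle B

Evaluate utility at each bundle:
U(A) = 54043.
U(B) = 77824.
U(C) = 69984.
Highest utility is B, so B ≻ C ≻ A.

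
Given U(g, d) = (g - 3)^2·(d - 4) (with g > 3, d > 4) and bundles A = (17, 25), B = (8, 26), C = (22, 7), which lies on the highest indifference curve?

Evaluate utility at each bundle:
U(A) = 4116.
U(B) = 550.
U(C) = 1083.
Highest utility is A, so A ≻ C ≻ B.

Bundle A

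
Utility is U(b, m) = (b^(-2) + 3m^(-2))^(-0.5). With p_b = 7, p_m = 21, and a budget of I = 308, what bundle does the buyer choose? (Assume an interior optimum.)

b* = 11, m* = 11

For CES with ρ = -2, MRS = (1/3)·(m/b)^3.
Tangency: set MRS = p_b/p_m = 7/21 = 1/3.
So (m/b)^3 = 1; taking the cube root, m/b = 1, i.e. m = b.
Substitute into the budget 7·b + 21·m = 308: 28·b = 308, so b* = 11 and m* = 11.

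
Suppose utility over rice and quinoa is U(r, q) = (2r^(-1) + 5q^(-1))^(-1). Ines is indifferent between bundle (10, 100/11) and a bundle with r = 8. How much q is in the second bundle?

U depends on (r, q) only through S = 2r^(-1) + 5q^(-1), so equal utility means equal S. At (10, 100/11): S = 0.75.
With r = 8: 2·8^(-1) = 0.25, so 5q^(-1) = 0.75 − 0.25 = 0.5, i.e. q^(-1) = 0.1.
Hence q = 1/0.1 = 10.
Check: U(8, 10) = 1.3333.

q = 10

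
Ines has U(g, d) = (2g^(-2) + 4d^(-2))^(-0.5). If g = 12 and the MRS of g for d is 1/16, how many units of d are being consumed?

d = 6

For CES with ρ = -2, MRS = (2/4)·(d/g)^3.
Setting (2/4)·(d/12)^3 = 1/16 gives (d/12)^3 = 0.125, so d/12 = 0.5 and d = 6.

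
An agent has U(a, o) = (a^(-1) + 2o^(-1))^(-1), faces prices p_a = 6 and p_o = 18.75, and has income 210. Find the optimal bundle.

For CES with ρ = -1, MRS = (1/2)·(o/a)^2.
Tangency: set MRS = p_a/p_o = 6/18.75 = 8/25.
So (o/a)^2 = 16/25; taking the square root, o/a = 0.8, i.e. o = 0.8·a.
Substitute into the budget 6·a + 18.75·o = 210: 21·a = 210, so a* = 10 and o* = 0.8·10 = 8.

a* = 10, o* = 8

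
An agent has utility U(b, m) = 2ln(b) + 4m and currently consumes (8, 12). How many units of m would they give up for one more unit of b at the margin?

MRS = 1/16

MU_b = 2/b, MU_m = 4.
MRS = 2/b ÷ 4.
At (8, 12): MRS = 1/16.
That is, one extra unit of b is worth 1/16 units of m at the margin.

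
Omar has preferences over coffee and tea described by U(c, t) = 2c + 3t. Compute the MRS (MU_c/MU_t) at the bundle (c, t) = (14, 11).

MU_c = 2, MU_t = 3, so MRS = 2/3 at every bundle.
At (14, 11): MRS = 2/3.
The indifference curve has slope −2/3 at this bundle.

MRS = 2/3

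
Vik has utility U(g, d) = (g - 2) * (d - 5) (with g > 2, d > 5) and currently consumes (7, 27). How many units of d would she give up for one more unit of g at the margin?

MU_g = (d−5), MU_d = (g−2).
MRS = (d−5)/(g−2).
At (7, 27): MRS = 4.4.
The indifference curve has slope −4.4 at this bundle.

MRS = 4.4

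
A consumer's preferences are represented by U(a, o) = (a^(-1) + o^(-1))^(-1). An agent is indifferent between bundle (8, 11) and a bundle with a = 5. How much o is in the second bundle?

U depends on (a, o) only through S = a^(-1) + o^(-1), so equal utility means equal S. At (8, 11): S = 19/88.
With a = 5: 5^(-1) = 0.2, so o^(-1) = 19/88 − 0.2 = 7/440.
Hence o = 1/(7/440) = 440/7.
Check: U(5, 440/7) = 4.6316.

o = 440/7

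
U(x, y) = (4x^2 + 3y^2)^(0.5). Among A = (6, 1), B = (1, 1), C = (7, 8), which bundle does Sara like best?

Evaluate utility at each bundle:
U(A) = 12.124.
U(B) = 2.646.
U(C) = 19.698.
Highest utility is C, so C ≻ A ≻ B.

Bundle C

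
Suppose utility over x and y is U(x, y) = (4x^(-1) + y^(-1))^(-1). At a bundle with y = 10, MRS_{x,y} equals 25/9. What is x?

x = 12

For CES with ρ = -1, MRS = (4/1)·(y/x)^2.
Setting (4/1)·(10/x)^2 = 25/9 gives (10/x)^2 = 25/36, so 10/x = 5/6 and x = 12.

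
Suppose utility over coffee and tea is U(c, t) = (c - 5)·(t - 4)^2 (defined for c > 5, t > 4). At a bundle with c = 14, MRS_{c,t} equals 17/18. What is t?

t = 21

MU_c = (t−4)^2, MU_t = 2·(c−5)·(t−4).
MRS = (1/2)·(t−4)/(c−5).
Substitute c = 14: MRS = (t − 4)/18. Setting this equal to 17/18 gives t − 4 = (17/18)·18 = 17, so t = 21.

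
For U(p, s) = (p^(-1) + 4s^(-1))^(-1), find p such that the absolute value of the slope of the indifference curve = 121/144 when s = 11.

For CES with ρ = -1, MRS = (1/4)·(s/p)^2.
Setting (1/4)·(11/p)^2 = 121/144 gives (11/p)^2 = 121/36, so 11/p = 11/6 and p = 6.

p = 6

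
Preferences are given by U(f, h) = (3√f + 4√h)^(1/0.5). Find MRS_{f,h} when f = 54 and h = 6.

MRS = 0.25

For CES with ρ = 0.5, MRS = (3/4)·√(h/f).
At (54, 6): MRS = 0.25.
So at (54, 6) the consumer would give up 0.25 units of h for one more unit of f.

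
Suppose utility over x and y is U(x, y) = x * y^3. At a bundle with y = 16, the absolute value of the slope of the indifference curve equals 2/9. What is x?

MU_x = y^3 and MU_y = 3·x·y^2.
MRS = MU_x/MU_y = (1/3)·y/x.
Substitute y = 16: MRS = (16/3)/x. Setting (16/3)/x = 2/9 gives x = (16/3)/(2/9) = 24.

x = 24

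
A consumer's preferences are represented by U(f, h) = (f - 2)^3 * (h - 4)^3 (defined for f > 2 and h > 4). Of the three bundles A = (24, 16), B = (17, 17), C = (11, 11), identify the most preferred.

Evaluate utility at each bundle:
U(A) = 18399744.
U(B) = 7414875.
U(C) = 250047.
Highest utility is A, so A ≻ B ≻ C.

Bundle A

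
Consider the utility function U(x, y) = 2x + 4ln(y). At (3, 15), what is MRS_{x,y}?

MU_x = 2, MU_y = 4/y.
MRS = 2 ÷ (4/y).
At (3, 15): MRS = 7.5.
So at (3, 15) the consumer would give up 7.5 units of y for one more unit of x.

MRS = 7.5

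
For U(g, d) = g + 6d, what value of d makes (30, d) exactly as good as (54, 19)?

d = 23

U(54, 19) = 168.
Set U(30, d) = 168 and solve.
30 + 6d = 168 ⇒ 6d = 138 ⇒ d = 23.
Check: U(30, 23) = 168.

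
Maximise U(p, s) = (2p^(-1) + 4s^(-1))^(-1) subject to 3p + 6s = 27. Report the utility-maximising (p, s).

p* = 3, s* = 3

For CES with ρ = -1, MRS = (2/4)·(s/p)^2.
Tangency: set MRS = p_p/p_s = 3/6 = 0.5.
So (s/p)^2 = 1; taking the square root, s/p = 1, i.e. s = p.
Substitute into the budget 3·p + 6·s = 27: 9·p = 27, so p* = 3 and s* = 3.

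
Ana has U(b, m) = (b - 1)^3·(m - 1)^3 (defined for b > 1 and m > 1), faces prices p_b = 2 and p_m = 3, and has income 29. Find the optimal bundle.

MU_b = 3·(b−1)^2·(m−1)^3, MU_m = 3·(b−1)^3·(m−1)^2.
MRS = (m−1)/(b−1).
Tangency: set MRS = p_b/p_m = 2/3.
So (m − 1)/(b − 1) = 2/3, i.e. (m − 1) = (2/3)·(b − 1).
Rewrite the budget in excess-of-subsistence terms: 2·(b − 1) + 3·(m − 1) = 29 − 2·1 − 3·1 = 24.
Substituting, 4·(b − 1) = 24, so b − 1 = 6 and b* = 7.
Then m − 1 = (2/3)·6 = 4, so m* = 5.

b* = 7, m* = 5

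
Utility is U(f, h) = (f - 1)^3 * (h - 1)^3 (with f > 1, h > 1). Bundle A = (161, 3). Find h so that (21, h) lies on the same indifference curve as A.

h = 17

U(161, 3) = 32768000.
Set U(21, h) = 32768000 and solve.
With f = 21: (21 − 1)^3 = 8000, so (h − 1)^3 = 32768000/8000 = 4096.
Taking the cube root (with h > 1): h − 1 = 16, so h = 17.
Check: U(21, 17) = 32768000.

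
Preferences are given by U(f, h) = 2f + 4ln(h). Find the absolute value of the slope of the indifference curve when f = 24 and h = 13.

MRS = 6.5

MU_f = 2, MU_h = 4/h.
MRS = 2 ÷ (4/h).
At (24, 13): MRS = 6.5.
The indifference curve has slope −6.5 at this bundle.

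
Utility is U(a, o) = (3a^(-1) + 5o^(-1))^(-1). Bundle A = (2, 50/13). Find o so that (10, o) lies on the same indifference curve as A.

U depends on (a, o) only through S = 3a^(-1) + 5o^(-1), so equal utility means equal S. At (2, 50/13): S = 2.8.
With a = 10: 3·10^(-1) = 0.3, so 5o^(-1) = 2.8 − 0.3 = 2.5, i.e. o^(-1) = 0.5.
Hence o = 1/0.5 = 2.
Check: U(10, 2) = 0.3571.

o = 2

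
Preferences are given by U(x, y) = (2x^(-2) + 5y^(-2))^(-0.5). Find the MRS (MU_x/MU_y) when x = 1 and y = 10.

For CES with ρ = -2, MRS = (2/5)·(y/x)^3.
At (1, 10): MRS = 400.
That is, one extra unit of x is worth 400 units of y at the margin.

MRS = 400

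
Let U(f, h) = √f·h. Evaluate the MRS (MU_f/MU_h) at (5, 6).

MU_f = 0.5·f^(-0.5)·h and MU_h = √f.
MRS = MU_f/MU_h = (0.5)·h/f.
At (5, 6): MRS = 0.6.
That is, one extra unit of f is worth 0.6 units of h at the margin.

MRS = 0.6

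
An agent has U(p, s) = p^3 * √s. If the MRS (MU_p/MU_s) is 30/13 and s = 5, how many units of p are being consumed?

p = 13

MU_p = 3·p^2·√s and MU_s = 0.5·p^3·s^(-0.5).
MRS = MU_p/MU_s = (6)·s/p.
Substitute s = 5: MRS = 30/p. Setting 30/p = 30/13 gives p = 30/(30/13) = 13.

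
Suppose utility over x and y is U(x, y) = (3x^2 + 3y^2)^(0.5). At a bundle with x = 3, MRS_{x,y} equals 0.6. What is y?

y = 5

For CES with ρ = 2, MRS = (y/x)^(-1).
Setting (y/3)^(-1) = 0.6 gives y/3 = 5/3 and y = 5.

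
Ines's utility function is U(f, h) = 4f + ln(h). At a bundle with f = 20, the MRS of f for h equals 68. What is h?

MU_f = 4, MU_h = 1/h.
MRS = 4 ÷ (1/h).
MRS depends only on h: 4·h = 68 ⇒ h = 68/4 = 17.

h = 17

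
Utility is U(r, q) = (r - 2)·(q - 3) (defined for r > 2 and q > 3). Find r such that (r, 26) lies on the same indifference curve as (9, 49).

r = 16

U(9, 49) = 322.
Set U(r, 26) = 322 and solve.
With q = 26: (26 − 3) = 23, so (r − 2) = 322/23 = 14.
So r = 2 + 14 = 16.
Check: U(16, 26) = 322.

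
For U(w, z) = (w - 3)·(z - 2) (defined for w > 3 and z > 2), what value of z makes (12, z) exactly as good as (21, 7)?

U(21, 7) = 90.
Set U(12, z) = 90 and solve.
With w = 12: (12 − 3) = 9, so (z − 2) = 90/9 = 10.
So z = 2 + 10 = 12.
Check: U(12, 12) = 90.

z = 12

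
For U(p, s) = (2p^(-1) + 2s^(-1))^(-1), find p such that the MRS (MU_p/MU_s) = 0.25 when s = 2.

For CES with ρ = -1, MRS = (s/p)^2.
Setting (2/p)^2 = 0.25 gives 2/p = 0.5 and p = 4.

p = 4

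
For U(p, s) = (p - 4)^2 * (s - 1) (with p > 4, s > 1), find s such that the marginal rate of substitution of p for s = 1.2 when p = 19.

s = 10

MU_p = 2·(p−4)·(s−1), MU_s = (p−4)^2.
MRS = (2/1)·(s−1)/(p−4).
Substitute p = 19: MRS = (s − 1)/7.5. Setting this equal to 1.2 gives s − 1 = 1.2·7.5 = 9, so s = 10.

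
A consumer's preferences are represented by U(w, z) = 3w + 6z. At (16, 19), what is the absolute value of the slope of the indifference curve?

MU_w = 3, MU_z = 6, so MRS = 3/6 = 0.5 at every bundle.
At (16, 19): MRS = 0.5.
That is, one extra unit of w is worth 0.5 units of z at the margin.

MRS = 0.5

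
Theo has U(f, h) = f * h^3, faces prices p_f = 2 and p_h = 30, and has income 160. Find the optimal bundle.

MU_f = h^3 and MU_h = 3·f·h^2.
MRS = MU_f/MU_h = (1/3)·h/f.
Tangency: set MRS = p_f/p_h = 2/30 = 1/15.
So (1/3)·h/f = 1/15, i.e. h = 0.2·f.
Substitute into the budget 2·f + 30·h = 160: 8·f = 160, so f* = 20.
Then h* = 0.2·20 = 4.

f* = 20, h* = 4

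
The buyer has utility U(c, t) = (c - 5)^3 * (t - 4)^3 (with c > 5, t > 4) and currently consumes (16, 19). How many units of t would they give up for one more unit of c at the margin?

MU_c = 3·(c−5)^2·(t−4)^3, MU_t = 3·(c−5)^3·(t−4)^2.
MRS = (t−4)/(c−5).
At (16, 19): MRS = 15/11.
That is, one extra unit of c is worth 15/11 units of t at the margin.

MRS = 15/11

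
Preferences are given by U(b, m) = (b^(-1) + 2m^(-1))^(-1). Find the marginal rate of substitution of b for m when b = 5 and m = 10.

MRS = 2

For CES with ρ = -1, MRS = (1/2)·(m/b)^2.
At (5, 10): MRS = 2.
That is, one extra unit of b is worth 2 units of m at the margin.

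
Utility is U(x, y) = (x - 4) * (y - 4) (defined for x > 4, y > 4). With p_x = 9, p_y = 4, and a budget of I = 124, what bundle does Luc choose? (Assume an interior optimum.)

MU_x = (y−4), MU_y = (x−4).
MRS = (y−4)/(x−4).
Tangency: set MRS = p_x/p_y = 9/4 = 2.25.
So (y − 4)/(x − 4) = 2.25, i.e. (y − 4) = 2.25·(x − 4).
Rewrite the budget in excess-of-subsistence terms: 9·(x − 4) + 4·(y − 4) = 124 − 9·4 − 4·4 = 72.
Substituting, 18·(x − 4) = 72, so x − 4 = 4 and x* = 8.
Then y − 4 = 2.25·4 = 9, so y* = 13.

x* = 8, y* = 13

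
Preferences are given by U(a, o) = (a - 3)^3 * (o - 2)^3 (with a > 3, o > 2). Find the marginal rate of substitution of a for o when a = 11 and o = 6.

MU_a = 3·(a−3)^2·(o−2)^3, MU_o = 3·(a−3)^3·(o−2)^2.
MRS = (o−2)/(a−3).
At (11, 6): MRS = 0.5.
The indifference curve has slope −0.5 at this bundle.

MRS = 0.5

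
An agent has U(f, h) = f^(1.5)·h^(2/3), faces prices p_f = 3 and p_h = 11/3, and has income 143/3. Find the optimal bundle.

f* = 11, h* = 4

MU_f = 1.5·√f·h^(2/3) and MU_h = 2/3·f^(1.5)·h^(-1/3).
MRS = MU_f/MU_h = (2.25)·h/f.
Tangency: set MRS = p_f/p_h = 3/(11/3) = 9/11.
So (2.25)·h/f = 9/11, i.e. h = (4/11)·f.
Substitute into the budget 3·f + (11/3)·h = 143/3: (13/3)·f = 143/3, so f* = 11.
Then h* = (4/11)·11 = 4.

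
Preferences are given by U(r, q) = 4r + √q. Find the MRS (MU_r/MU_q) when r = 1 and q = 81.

MU_r = 4, MU_q = 1/(2√q).
MRS = 4 ÷ (1/(2√q)).
At (1, 81): MRS = 72.
So at (1, 81) the consumer would give up 72 units of q for one more unit of r.

MRS = 72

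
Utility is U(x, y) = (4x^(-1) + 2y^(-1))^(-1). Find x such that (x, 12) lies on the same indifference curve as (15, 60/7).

U depends on (x, y) only through S = 4x^(-1) + 2y^(-1), so equal utility means equal S. At (15, 60/7): S = 0.5.
With y = 12: 2·12^(-1) = 1/6, so 4x^(-1) = 0.5 − 1/6 = 1/3, i.e. x^(-1) = 1/12.
Hence x = 1/(1/12) = 12.
Check: U(12, 12) = 2.

x = 12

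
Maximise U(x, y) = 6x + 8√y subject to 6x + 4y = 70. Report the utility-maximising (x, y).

x* = 11, y* = 1

MU_x = 6, MU_y = 8/(2√y).
MRS = 6 ÷ (8/(2√y)).
Tangency: set MRS = p_x/p_y = 6/4 = 1.5.
MRS depends only on y: 1.5·√y = 1.5 ⇒ √y = 1.5/1.5 = 1 ⇒ y* = 1.
From the budget, 6·x = 70 − 4·1 = 66, so x* = 11.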